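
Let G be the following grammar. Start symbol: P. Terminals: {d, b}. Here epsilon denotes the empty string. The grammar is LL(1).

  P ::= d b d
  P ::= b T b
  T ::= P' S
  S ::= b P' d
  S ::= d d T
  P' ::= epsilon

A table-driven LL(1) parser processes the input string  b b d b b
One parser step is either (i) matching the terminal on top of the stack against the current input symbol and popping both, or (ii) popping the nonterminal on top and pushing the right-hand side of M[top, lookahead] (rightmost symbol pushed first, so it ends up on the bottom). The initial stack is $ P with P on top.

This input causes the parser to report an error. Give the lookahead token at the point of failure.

b

      Stack       Input        Action
   1  $ P         b b d b b $  expand P ::= b T b
   2  $ b T b     b b d b b $  match b
   3  $ b T       b d b b $    expand T ::= P' S
   4  $ b S P'    b d b b $    expand P' ::= epsilon
   5  $ b S       b d b b $    expand S ::= b P' d
   6  $ b d P' b  b d b b $    match b
   7  $ b d P'    d b b $      expand P' ::= epsilon
   8  $ b d       d b b $      match d
   9  $ b         b b $        match b
  10  $           b $          error: stack empty but input remains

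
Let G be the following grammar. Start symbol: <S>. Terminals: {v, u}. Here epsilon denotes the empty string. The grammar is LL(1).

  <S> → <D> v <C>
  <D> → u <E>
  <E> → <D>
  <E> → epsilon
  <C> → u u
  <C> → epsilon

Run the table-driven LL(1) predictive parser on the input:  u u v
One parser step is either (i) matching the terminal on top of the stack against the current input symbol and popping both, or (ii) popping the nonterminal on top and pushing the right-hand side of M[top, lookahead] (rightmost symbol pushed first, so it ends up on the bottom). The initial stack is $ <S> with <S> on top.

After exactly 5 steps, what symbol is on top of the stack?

u

     Stack          Input    Action
  1  $ <S>          u u v $  expand <S> → <D> v <C>
  2  $ <C> v <D>    u u v $  expand <D> → u <E>
  3  $ <C> v <E> u  u u v $  match u
  4  $ <C> v <E>    u v $    expand <E> → <D>
  5  $ <C> v <D>    u v $    expand <D> → u <E>
Stack after step 5: $ <C> v <E> u (top = u).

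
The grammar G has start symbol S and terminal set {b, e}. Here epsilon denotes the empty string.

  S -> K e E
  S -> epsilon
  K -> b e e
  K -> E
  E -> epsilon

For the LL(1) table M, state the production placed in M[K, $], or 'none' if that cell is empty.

FIRST(E) = {epsilon}
FIRST(K) = {epsilon, b}  (via E)
FIRST(S) = {epsilon, b, e}  (via K e E)
FOLLOW(S) includes $ since S is the start symbol.
FOLLOW(K): in S->K e E, K is followed by e E with FIRST {e}. Thus FOLLOW(K) = {e}.
For K -> b e e: FIRST(b e e) = {b}, so it goes in M[K, t] for t ∈ {b}.
For K -> E: FIRST(E) = {epsilon}, so it goes in M[K, t] for t ∈ {}; since epsilon ∈ FIRST, also for every t ∈ FOLLOW(K) = {e}.
None of these place a production in M[K, $].

none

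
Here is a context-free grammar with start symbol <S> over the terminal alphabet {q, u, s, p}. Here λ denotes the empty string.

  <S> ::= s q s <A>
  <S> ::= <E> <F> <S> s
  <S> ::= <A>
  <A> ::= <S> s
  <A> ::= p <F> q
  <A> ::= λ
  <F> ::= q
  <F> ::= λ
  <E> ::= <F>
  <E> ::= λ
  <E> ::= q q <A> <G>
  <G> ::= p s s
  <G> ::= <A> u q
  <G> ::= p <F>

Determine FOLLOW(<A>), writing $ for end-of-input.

{$, p, q, s, u}

FIRST(<F>) = {λ, q}
FIRST(<E>) = {λ, q}  (via <F>)
FIRST(<S>) = {λ, p, q, s}  (via <E> <F> <S> s, <A>)
FIRST(<A>) = {λ, p, q, s}  (via <S> s)
FIRST(<G>) = {p, q, s, u}  (via <A> u q)
FOLLOW(<S>) includes $ since <S> is the start symbol.
FOLLOW(<S>): in <S>::=<E> <F> <S> s, <S> is followed by s with FIRST {s}; in <A>::=<S> s, <S> is followed by s with FIRST {s}. Thus FOLLOW(<S>) = {$, s}.
FOLLOW(<A>): in <S>::=s q s <A>, the suffix after <A> is empty, so FOLLOW(<A>) ⊇ FOLLOW(<S>) = {$, s}; in <S>::=<A>, the suffix after <A> is empty, so FOLLOW(<A>) ⊇ FOLLOW(<S>) = {$, s}; in <E>::=q q <A> <G>, <A> is followed by <G> with FIRST {p, q, s, u}; in <G>::=<A> u q, <A> is followed by u q with FIRST {u}. Thus FOLLOW(<A>) = {$, p, q, s, u}.
FOLLOW(<E>): in <S>::=<E> <F> <S> s, <E> is followed by <F> <S> s with FIRST {p, q, s}. Thus FOLLOW(<E>) = {p, q, s}.
FOLLOW(<G>): in <E>::=q q <A> <G>, the suffix after <G> is empty, so FOLLOW(<G>) ⊇ FOLLOW(<E>) = {p, q, s}. Thus FOLLOW(<G>) = {p, q, s}.
FOLLOW(<F>): in <S>::=<E> <F> <S> s, <F> is followed by <S> s with FIRST {p, q, s}; in <A>::=p <F> q, <F> is followed by q with FIRST {q}; in <E>::=<F>, the suffix after <F> is empty, so FOLLOW(<F>) ⊇ FOLLOW(<E>) = {p, q, s}; in <G>::=p <F>, the suffix after <F> is empty, so FOLLOW(<F>) ⊇ FOLLOW(<G>) = {p, q, s}. Thus FOLLOW(<F>) = {p, q, s}.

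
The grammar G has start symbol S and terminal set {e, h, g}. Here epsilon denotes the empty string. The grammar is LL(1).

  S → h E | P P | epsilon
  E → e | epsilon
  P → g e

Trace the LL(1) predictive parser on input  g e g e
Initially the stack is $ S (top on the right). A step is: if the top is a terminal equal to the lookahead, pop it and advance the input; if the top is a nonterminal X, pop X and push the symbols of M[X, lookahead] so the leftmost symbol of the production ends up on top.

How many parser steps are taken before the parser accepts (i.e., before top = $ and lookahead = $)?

7

     Stack    Input      Action
  1  $ S      g e g e $  expand S → P P
  2  $ P P    g e g e $  expand P → g e
  3  $ P e g  g e g e $  match g
  4  $ P e    e g e $    match e
  5  $ P      g e $      expand P → g e
  6  $ e g    g e $      match g
  7  $ e      e $        match e
Accept reached after 7 steps.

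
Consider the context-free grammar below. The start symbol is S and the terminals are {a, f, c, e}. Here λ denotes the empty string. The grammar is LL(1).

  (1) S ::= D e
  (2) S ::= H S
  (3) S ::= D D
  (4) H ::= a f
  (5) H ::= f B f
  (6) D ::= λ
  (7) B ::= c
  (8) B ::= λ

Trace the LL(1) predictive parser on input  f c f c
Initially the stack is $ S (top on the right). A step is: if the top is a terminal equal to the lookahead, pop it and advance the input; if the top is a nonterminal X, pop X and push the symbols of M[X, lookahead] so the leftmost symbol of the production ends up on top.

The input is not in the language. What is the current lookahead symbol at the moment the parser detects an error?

c

     Stack      Input      Action
  1  $ S        f c f c $  expand S ::= H S
  2  $ S H      f c f c $  expand H ::= f B f
  3  $ S f B f  f c f c $  match f
  4  $ S f B    c f c $    expand B ::= c
  5  $ S f c    c f c $    match c
  6  $ S f      f c $      match f
  7  $ S        c $        error: M[S, c] is empty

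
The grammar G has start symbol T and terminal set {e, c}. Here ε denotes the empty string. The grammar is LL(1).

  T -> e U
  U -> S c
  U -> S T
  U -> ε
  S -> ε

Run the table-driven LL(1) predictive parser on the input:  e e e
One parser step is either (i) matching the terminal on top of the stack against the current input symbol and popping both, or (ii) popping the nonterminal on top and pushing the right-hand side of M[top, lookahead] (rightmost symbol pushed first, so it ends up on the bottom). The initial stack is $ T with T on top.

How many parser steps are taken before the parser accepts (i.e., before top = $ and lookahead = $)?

      Stack  Input    Action
   1  $ T    e e e $  expand T -> e U
   2  $ U e  e e e $  match e
   3  $ U    e e $    expand U -> S T
   4  $ T S  e e $    expand S -> ε
   5  $ T    e e $    expand T -> e U
   6  $ U e  e e $    match e
   7  $ U    e $      expand U -> S T
   8  $ T S  e $      expand S -> ε
   9  $ T    e $      expand T -> e U
  10  $ U e  e $      match e
  11  $ U    $        expand U -> ε
Accept reached after 11 steps.

11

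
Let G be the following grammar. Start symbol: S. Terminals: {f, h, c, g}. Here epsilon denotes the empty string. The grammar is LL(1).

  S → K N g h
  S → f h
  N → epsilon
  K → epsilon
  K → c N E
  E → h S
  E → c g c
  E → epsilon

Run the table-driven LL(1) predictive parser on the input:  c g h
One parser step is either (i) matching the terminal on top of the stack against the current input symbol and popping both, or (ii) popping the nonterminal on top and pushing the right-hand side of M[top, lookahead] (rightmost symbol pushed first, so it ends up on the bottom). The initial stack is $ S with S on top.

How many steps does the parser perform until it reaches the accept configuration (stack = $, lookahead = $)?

     Stack          Input    Action
  1  $ S            c g h $  expand S → K N g h
  2  $ h g N K      c g h $  expand K → c N E
  3  $ h g N E N c  c g h $  match c
  4  $ h g N E N    g h $    expand N → epsilon
  5  $ h g N E      g h $    expand E → epsilon
  6  $ h g N        g h $    expand N → epsilon
  7  $ h g          g h $    match g
  8  $ h            h $      match h
Accept reached after 8 steps.

8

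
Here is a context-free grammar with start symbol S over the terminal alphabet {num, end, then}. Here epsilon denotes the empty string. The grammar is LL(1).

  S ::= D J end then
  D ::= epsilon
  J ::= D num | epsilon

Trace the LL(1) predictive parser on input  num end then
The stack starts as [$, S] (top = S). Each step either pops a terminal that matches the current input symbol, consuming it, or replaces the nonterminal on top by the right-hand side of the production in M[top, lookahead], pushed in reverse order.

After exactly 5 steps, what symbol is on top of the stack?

end

step 1: stack=$ S  input=num end then $  — expand S ::= D J end then
step 2: stack=$ then end J D  input=num end then $  — expand D ::= epsilon
step 3: stack=$ then end J  input=num end then $  — expand J ::= D num
step 4: stack=$ then end num D  input=num end then $  — expand D ::= epsilon
step 5: stack=$ then end num  input=num end then $  — match num
Stack after step 5: $ then end (top = end).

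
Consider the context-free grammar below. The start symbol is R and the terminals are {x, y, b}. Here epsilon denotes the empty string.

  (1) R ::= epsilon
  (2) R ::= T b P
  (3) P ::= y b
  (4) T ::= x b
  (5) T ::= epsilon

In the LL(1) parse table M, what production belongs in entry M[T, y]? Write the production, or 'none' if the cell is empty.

FIRST(P) = {y}
FIRST(T) = {epsilon, x}
FIRST(R) = {epsilon, b, x}  (via T b P)
FOLLOW(R) includes $ since R is the start symbol.
FOLLOW(T): in R::=T b P, T is followed by b P with FIRST {b}. Thus FOLLOW(T) = {b}.
For T ::= x b: FIRST(x b) = {x}, so it goes in M[T, t] for t ∈ {x}.
For T ::= epsilon: FIRST(epsilon) = {epsilon}, so it goes in M[T, t] for t ∈ {}; since epsilon ∈ FIRST, also for every t ∈ FOLLOW(T) = {b}.
None of these place a production in M[T, y].

none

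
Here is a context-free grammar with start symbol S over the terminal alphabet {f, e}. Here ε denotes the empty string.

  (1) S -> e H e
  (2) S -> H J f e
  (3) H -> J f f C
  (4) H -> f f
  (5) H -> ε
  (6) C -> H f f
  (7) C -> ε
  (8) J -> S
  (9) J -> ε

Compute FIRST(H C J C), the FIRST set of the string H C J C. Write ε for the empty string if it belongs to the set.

{ε, e, f}

FIRST(S): from S->e H e we get {e}; from S->H J f e we get {e, f}. So FIRST(S) = {e, f}.
FIRST(J): from J->S we get {e, f}; from J->ε we get {ε}. So FIRST(J) = {ε, e, f}.
FIRST(H): from H->J f f C we get {e, f}; from H->f f we get {f}; from H->ε we get {ε}. So FIRST(H) = {ε, e, f}.
FIRST(C): from C->H f f we get {e, f}; from C->ε we get {ε}. So FIRST(C) = {ε, e, f}.
FIRST(H C J C): take FIRST of each symbol in turn, carrying on past any symbol whose FIRST contains ε; result {ε, e, f}.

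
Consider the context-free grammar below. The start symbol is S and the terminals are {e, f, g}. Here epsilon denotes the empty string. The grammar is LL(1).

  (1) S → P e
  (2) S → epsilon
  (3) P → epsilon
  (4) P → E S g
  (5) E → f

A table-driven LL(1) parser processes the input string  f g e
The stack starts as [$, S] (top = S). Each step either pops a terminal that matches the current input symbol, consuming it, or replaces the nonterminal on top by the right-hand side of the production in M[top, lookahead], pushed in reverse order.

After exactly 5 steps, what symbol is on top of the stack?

     Stack      Input    Action
  1  $ S        f g e $  expand S → P e
  2  $ e P      f g e $  expand P → E S g
  3  $ e g S E  f g e $  expand E → f
  4  $ e g S f  f g e $  match f
  5  $ e g S    g e $    expand S → epsilon
Stack after step 5: $ e g (top = g).

g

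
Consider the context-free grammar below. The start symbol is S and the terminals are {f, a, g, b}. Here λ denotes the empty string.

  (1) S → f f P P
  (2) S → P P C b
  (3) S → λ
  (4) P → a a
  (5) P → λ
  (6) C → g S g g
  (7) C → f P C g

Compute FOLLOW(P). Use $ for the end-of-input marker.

{$, a, f, g}

FIRST(P) = {λ, a}
FIRST(C) = {f, g}
FIRST(S) = {λ, a, f, g}  (via P P C b)
FOLLOW(S) includes $ since S is the start symbol.
FOLLOW(S): in C→g S g g, S is followed by g g with FIRST {g}. Thus FOLLOW(S) = {$, g}.
FOLLOW(P): in S→f f P P (occurrence 1), P is followed by P with FIRST {λ, a}; in S→f f P P (occurrence 1), the suffix after P is nullable, so FOLLOW(P) ⊇ FOLLOW(S) = {$, g}; in S→f f P P (occurrence 2), the suffix after P is empty, so FOLLOW(P) ⊇ FOLLOW(S) = {$, g}; in S→P P C b (occurrence 1), P is followed by P C b with FIRST {a, f, g}; in S→P P C b (occurrence 2), P is followed by C b with FIRST {f, g}; in C→f P C g, P is followed by C g with FIRST {f, g}. Thus FOLLOW(P) = {$, a, f, g}.
FOLLOW(C): in S→P P C b, C is followed by b with FIRST {b}; in C→f P C g, C is followed by g with FIRST {g}. Thus FOLLOW(C) = {b, g}.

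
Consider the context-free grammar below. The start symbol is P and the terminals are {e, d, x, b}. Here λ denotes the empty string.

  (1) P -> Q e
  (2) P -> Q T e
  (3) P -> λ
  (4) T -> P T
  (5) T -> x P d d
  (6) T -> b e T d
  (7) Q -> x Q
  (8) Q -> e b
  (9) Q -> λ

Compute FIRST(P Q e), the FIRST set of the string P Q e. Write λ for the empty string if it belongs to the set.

FIRST(Q): from Q->x Q we get {x}; from Q->e b we get {e}; from Q->λ we get {λ}. So FIRST(Q) = {λ, e, x}.
FIRST(P): from P->Q e we get {e, x}; from P->Q T e we get {b, e, x}; from P->λ we get {λ}. So FIRST(P) = {λ, b, e, x}.
FIRST(T): from T->P T we get {b, e, x}; from T->x P d d we get {x}; from T->b e T d we get {b}. So FIRST(T) = {b, e, x}.
FIRST(P Q e): take FIRST of each symbol in turn, carrying on past any symbol whose FIRST contains λ; result {b, e, x}.

{b, e, x}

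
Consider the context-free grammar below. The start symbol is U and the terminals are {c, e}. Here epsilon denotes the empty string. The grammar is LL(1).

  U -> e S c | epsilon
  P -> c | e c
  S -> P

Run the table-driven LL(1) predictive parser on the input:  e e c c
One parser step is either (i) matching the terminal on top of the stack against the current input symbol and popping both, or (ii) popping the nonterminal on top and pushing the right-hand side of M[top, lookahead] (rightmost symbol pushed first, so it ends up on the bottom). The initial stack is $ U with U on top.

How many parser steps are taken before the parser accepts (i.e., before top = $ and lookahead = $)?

7

step 1: stack=$ U  input=e e c c $  — expand U -> e S c
step 2: stack=$ c S e  input=e e c c $  — match e
step 3: stack=$ c S  input=e c c $  — expand S -> P
step 4: stack=$ c P  input=e c c $  — expand P -> e c
step 5: stack=$ c c e  input=e c c $  — match e
step 6: stack=$ c c  input=c c $  — match c
step 7: stack=$ c  input=c $  — match c
Accept reached after 7 steps.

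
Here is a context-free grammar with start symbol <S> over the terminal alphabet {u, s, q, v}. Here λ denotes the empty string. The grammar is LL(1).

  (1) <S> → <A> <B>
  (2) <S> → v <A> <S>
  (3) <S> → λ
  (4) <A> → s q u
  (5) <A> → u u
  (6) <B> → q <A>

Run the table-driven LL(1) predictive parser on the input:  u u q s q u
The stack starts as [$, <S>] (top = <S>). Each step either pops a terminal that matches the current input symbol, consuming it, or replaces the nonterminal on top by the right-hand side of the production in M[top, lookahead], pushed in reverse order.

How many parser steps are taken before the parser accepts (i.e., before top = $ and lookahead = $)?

10

      Stack      Input          Action
   1  $ <S>      u u q s q u $  expand <S> → <A> <B>
   2  $ <B> <A>  u u q s q u $  expand <A> → u u
   3  $ <B> u u  u u q s q u $  match u
   4  $ <B> u    u q s q u $    match u
   5  $ <B>      q s q u $      expand <B> → q <A>
   6  $ <A> q    q s q u $      match q
   7  $ <A>      s q u $        expand <A> → s q u
   8  $ u q s    s q u $        match s
   9  $ u q      q u $          match q
  10  $ u        u $            match u
Accept reached after 10 steps.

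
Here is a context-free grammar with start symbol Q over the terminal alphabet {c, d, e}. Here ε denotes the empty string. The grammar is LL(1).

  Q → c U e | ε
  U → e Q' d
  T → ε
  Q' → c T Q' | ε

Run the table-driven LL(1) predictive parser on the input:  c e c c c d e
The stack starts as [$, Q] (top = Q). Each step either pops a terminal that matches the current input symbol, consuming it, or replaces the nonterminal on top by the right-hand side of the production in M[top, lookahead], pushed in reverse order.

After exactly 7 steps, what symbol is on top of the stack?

Q'

     Stack         Input            Action
  1  $ Q           c e c c c d e $  expand Q → c U e
  2  $ e U c       c e c c c d e $  match c
  3  $ e U         e c c c d e $    expand U → e Q' d
  4  $ e d Q' e    e c c c d e $    match e
  5  $ e d Q'      c c c d e $      expand Q' → c T Q'
  6  $ e d Q' T c  c c c d e $      match c
  7  $ e d Q' T    c c d e $        expand T → ε
Stack after step 7: $ e d Q' (top = Q').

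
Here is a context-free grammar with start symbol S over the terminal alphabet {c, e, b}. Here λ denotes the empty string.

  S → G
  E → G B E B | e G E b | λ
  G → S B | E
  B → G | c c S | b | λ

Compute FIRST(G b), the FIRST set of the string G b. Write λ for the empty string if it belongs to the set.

{b, c, e}

FIRST(S) = {λ, b, c, e}  (via G)
FIRST(E) = {λ, b, c, e}  (via G B E B)
FIRST(G) = {λ, b, c, e}  (via S B, E)
FIRST(B) = {λ, b, c, e}  (via G)
FIRST(G b): take FIRST of each symbol in turn, carrying on past any symbol whose FIRST contains λ; result {b, c, e}.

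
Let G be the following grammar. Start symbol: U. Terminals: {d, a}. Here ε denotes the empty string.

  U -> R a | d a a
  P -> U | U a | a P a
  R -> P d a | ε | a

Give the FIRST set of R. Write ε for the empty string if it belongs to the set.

{ε, a, d}

FIRST(U) = {a, d}  (via R a)
FIRST(P) = {a, d}  (via U, U a)
FIRST(R) = {ε, a, d}  (via P d a)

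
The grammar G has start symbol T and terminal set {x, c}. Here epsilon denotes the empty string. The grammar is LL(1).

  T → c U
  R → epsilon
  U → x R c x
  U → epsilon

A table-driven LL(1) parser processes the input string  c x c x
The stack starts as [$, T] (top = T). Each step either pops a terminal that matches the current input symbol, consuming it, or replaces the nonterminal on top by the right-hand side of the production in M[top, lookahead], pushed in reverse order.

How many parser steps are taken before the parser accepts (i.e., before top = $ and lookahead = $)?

     Stack      Input      Action
  1  $ T        c x c x $  expand T → c U
  2  $ U c      c x c x $  match c
  3  $ U        x c x $    expand U → x R c x
  4  $ x c R x  x c x $    match x
  5  $ x c R    c x $      expand R → epsilon
  6  $ x c      c x $      match c
  7  $ x        x $        match x
Accept reached after 7 steps.

7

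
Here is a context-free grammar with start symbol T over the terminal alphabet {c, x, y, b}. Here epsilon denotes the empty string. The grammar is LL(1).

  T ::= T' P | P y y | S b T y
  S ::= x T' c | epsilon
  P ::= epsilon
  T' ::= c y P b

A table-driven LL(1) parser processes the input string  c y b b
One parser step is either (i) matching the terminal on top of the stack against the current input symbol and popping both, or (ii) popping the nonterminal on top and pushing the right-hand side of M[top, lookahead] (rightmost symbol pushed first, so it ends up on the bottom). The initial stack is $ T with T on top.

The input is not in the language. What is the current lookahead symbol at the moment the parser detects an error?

b

     Stack        Input      Action
  1  $ T          c y b b $  expand T ::= T' P
  2  $ P T'       c y b b $  expand T' ::= c y P b
  3  $ P b P y c  c y b b $  match c
  4  $ P b P y    y b b $    match y
  5  $ P b P      b b $      expand P ::= epsilon
  6  $ P b        b b $      match b
  7  $ P          b $        expand P ::= epsilon
  8  $            b $        error: stack empty but input remains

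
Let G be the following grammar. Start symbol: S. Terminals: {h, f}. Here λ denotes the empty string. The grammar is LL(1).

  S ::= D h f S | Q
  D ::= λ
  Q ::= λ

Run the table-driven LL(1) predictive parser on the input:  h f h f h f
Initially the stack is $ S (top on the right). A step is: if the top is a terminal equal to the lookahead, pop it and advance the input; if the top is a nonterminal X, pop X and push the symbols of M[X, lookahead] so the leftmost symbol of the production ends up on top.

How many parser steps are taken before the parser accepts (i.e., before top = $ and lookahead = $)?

14

      Stack      Input          Action
   1  $ S        h f h f h f $  expand S ::= D h f S
   2  $ S f h D  h f h f h f $  expand D ::= λ
   3  $ S f h    h f h f h f $  match h
   4  $ S f      f h f h f $    match f
   5  $ S        h f h f $      expand S ::= D h f S
   6  $ S f h D  h f h f $      expand D ::= λ
   7  $ S f h    h f h f $      match h
   8  $ S f      f h f $        match f
   9  $ S        h f $          expand S ::= D h f S
  10  $ S f h D  h f $          expand D ::= λ
  11  $ S f h    h f $          match h
  12  $ S f      f $            match f
  13  $ S        $              expand S ::= Q
  14  $ Q        $              expand Q ::= λ
Accept reached after 14 steps.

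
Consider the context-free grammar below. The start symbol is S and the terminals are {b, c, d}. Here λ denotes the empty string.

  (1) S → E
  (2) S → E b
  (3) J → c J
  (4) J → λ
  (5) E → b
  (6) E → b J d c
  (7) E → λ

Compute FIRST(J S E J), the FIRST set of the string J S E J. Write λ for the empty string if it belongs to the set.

FIRST(J): from J→c J we get {c}; from J→λ we get {λ}. So FIRST(J) = {λ, c}.
FIRST(E): from E→b we get {b}; from E→b J d c we get {b}; from E→λ we get {λ}. So FIRST(E) = {λ, b}.
FIRST(S): from S→E we get {λ, b}; from S→E b we get {b}. So FIRST(S) = {λ, b}.
FIRST(J S E J): take FIRST of each symbol in turn, carrying on past any symbol whose FIRST contains λ; result {λ, b, c}.

{λ, b, c}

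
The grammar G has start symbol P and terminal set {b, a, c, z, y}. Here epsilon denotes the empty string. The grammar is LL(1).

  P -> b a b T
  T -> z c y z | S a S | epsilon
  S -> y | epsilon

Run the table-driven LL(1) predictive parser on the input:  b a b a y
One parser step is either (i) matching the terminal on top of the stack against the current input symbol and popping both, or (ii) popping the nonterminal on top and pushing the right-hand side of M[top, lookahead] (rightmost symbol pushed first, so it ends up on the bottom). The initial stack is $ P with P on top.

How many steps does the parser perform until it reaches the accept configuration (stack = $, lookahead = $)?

     Stack      Input        Action
  1  $ P        b a b a y $  expand P -> b a b T
  2  $ T b a b  b a b a y $  match b
  3  $ T b a    a b a y $    match a
  4  $ T b      b a y $      match b
  5  $ T        a y $        expand T -> S a S
  6  $ S a S    a y $        expand S -> epsilon
  7  $ S a      a y $        match a
  8  $ S        y $          expand S -> y
  9  $ y        y $          match y
Accept reached after 9 steps.

9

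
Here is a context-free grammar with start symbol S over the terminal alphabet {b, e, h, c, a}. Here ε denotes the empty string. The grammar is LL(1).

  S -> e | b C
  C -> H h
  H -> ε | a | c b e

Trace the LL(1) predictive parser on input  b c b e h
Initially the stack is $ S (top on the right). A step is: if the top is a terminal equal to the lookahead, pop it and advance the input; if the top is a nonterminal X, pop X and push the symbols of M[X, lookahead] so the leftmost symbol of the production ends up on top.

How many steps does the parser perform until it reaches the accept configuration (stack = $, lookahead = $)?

     Stack      Input        Action
  1  $ S        b c b e h $  expand S -> b C
  2  $ C b      b c b e h $  match b
  3  $ C        c b e h $    expand C -> H h
  4  $ h H      c b e h $    expand H -> c b e
  5  $ h e b c  c b e h $    match c
  6  $ h e b    b e h $      match b
  7  $ h e      e h $        match e
  8  $ h        h $          match h
Accept reached after 8 steps.

8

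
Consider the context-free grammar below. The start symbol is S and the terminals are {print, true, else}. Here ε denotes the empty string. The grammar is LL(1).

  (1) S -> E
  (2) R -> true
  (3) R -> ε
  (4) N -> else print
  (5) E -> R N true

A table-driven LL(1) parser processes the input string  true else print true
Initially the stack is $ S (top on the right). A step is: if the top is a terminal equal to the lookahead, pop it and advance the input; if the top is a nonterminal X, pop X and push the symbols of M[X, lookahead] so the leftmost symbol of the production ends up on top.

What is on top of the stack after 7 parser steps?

true

step 1: stack=$ S  input=true else print true $  — expand S -> E
step 2: stack=$ E  input=true else print true $  — expand E -> R N true
step 3: stack=$ true N R  input=true else print true $  — expand R -> true
step 4: stack=$ true N true  input=true else print true $  — match true
step 5: stack=$ true N  input=else print true $  — expand N -> else print
step 6: stack=$ true print else  input=else print true $  — match else
step 7: stack=$ true print  input=print true $  — match print
Stack after step 7: $ true (top = true).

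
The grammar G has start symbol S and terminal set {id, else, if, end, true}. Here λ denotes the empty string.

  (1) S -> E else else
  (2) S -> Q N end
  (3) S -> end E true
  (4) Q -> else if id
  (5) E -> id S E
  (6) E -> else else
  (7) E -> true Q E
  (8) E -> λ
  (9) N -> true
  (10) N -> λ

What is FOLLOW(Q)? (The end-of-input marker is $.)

FIRST(Q) = {else}
FIRST(E) = {λ, else, id, true}
FIRST(N) = {λ, true}
FIRST(S) = {else, end, id, true}  (via E else else, Q N end)
FOLLOW(S) includes $ since S is the start symbol.
FOLLOW(E): in S->E else else, E is followed by else else with FIRST {else}; in S->end E true, E is followed by true with FIRST {true}; in E->id S E, the suffix after E is empty (adds nothing new); in E->true Q E, the suffix after E is empty (adds nothing new). Thus FOLLOW(E) = {else, true}.
FOLLOW(S): in E->id S E, S is followed by E with FIRST {λ, else, id, true}; in E->id S E, the suffix after S is nullable, so FOLLOW(S) ⊇ FOLLOW(E) = {else, true}. Thus FOLLOW(S) = {$, else, id, true}.
FOLLOW(Q): in S->Q N end, Q is followed by N end with FIRST {end, true}; in E->true Q E, Q is followed by E with FIRST {λ, else, id, true}; in E->true Q E, the suffix after Q is nullable, so FOLLOW(Q) ⊇ FOLLOW(E) = {else, true}. Thus FOLLOW(Q) = {else, end, id, true}.
FOLLOW(N): in S->Q N end, N is followed by end with FIRST {end}. Thus FOLLOW(N) = {end}.

{else, end, id, true}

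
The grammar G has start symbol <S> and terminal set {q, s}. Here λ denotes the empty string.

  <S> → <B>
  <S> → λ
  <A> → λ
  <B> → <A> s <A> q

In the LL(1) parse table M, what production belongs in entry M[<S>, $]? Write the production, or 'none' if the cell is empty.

<S> → λ

FIRST(<A>): from <A>→λ we get {λ}. So FIRST(<A>) = {λ}.
FIRST(<B>): from <B>→<A> s <A> q we get {s}. So FIRST(<B>) = {s}.
FIRST(<S>): from <S>→<B> we get {s}; from <S>→λ we get {λ}. So FIRST(<S>) = {λ, s}.
FOLLOW(<S>) includes $ since <S> is the start symbol.
FOLLOW(<S>): <S> appears on no right-hand side. Thus FOLLOW(<S>) = {$}.
For <S> → <B>: FIRST(<B>) = {s}, so it goes in M[<S>, t] for t ∈ {s}.
For <S> → λ: FIRST(λ) = {λ}, so it goes in M[<S>, t] for t ∈ {}; since λ ∈ FIRST, also for every t ∈ FOLLOW(<S>) = {$}.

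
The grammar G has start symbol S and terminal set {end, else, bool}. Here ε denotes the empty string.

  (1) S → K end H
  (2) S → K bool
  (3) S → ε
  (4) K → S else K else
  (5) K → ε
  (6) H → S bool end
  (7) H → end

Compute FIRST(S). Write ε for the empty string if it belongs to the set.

FIRST(S): from S→K end H we get {bool, else, end}; from S→K bool we get {bool, else, end}; from S→ε we get {ε}. So FIRST(S) = {ε, bool, else, end}.
FIRST(K): from K→S else K else we get {bool, else, end}; from K→ε we get {ε}. So FIRST(K) = {ε, bool, else, end}.
FIRST(H): from H→S bool end we get {bool, else, end}; from H→end we get {end}. So FIRST(H) = {bool, else, end}.

{ε, bool, else, end}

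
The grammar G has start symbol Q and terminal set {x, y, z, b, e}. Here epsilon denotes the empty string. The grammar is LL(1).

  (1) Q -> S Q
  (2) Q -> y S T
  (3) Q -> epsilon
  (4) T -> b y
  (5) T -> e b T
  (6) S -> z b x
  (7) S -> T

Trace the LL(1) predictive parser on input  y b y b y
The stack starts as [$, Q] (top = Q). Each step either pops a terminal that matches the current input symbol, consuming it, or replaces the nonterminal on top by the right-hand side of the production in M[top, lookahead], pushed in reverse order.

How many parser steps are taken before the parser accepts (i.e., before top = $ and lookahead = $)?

9

     Stack    Input        Action
  1  $ Q      y b y b y $  expand Q -> y S T
  2  $ T S y  y b y b y $  match y
  3  $ T S    b y b y $    expand S -> T
  4  $ T T    b y b y $    expand T -> b y
  5  $ T y b  b y b y $    match b
  6  $ T y    y b y $      match y
  7  $ T      b y $        expand T -> b y
  8  $ y b    b y $        match b
  9  $ y      y $          match y
Accept reached after 9 steps.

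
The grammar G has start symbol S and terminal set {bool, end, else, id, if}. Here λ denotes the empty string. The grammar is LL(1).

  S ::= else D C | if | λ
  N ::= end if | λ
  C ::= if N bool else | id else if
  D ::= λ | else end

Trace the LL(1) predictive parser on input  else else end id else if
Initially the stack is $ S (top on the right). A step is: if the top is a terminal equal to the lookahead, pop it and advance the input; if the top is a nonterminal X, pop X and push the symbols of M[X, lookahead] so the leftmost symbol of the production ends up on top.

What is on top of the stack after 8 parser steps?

     Stack         Input                       Action
  1  $ S           else else end id else if $  expand S ::= else D C
  2  $ C D else    else else end id else if $  match else
  3  $ C D         else end id else if $       expand D ::= else end
  4  $ C end else  else end id else if $       match else
  5  $ C end       end id else if $            match end
  6  $ C           id else if $                expand C ::= id else if
  7  $ if else id  id else if $                match id
  8  $ if else     else if $                   match else
Stack after step 8: $ if (top = if).

if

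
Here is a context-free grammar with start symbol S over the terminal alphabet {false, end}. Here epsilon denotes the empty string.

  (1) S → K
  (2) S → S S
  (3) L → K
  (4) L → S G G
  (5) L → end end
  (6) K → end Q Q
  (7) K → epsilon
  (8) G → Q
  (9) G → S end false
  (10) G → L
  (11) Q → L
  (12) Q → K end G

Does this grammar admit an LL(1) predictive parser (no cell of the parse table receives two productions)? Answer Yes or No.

FIRST(S) = {epsilon, end}
FIRST(L) = {epsilon, end}
FIRST(K) = {epsilon, end}
FIRST(G) = {epsilon, end}
FIRST(Q) = {epsilon, end}
FOLLOW(S) = {$, end}
FOLLOW(L) = {$, end}
FOLLOW(K) = {$, end}
FOLLOW(G) = {$, end}
FOLLOW(Q) = {$, end}
Cell M[G, $] receives both G → Q and G → L — the grammar is not LL(1).

No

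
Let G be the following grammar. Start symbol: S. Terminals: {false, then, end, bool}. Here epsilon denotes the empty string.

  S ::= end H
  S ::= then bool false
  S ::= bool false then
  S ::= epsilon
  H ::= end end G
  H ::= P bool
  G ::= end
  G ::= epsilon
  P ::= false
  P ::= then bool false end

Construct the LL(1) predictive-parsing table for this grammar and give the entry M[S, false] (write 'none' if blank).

none

FIRST(S) = {epsilon, bool, end, then}
FIRST(G) = {epsilon, end}
FIRST(P) = {false, then}
FIRST(H) = {end, false, then}  (via P bool)
FOLLOW(S) includes $ since S is the start symbol.
FOLLOW(S): S appears on no right-hand side. Thus FOLLOW(S) = {$}.
For S ::= end H: FIRST(end H) = {end}, so it goes in M[S, t] for t ∈ {end}.
For S ::= then bool false: FIRST(then bool false) = {then}, so it goes in M[S, t] for t ∈ {then}.
For S ::= bool false then: FIRST(bool false then) = {bool}, so it goes in M[S, t] for t ∈ {bool}.
For S ::= epsilon: FIRST(epsilon) = {epsilon}, so it goes in M[S, t] for t ∈ {}; since epsilon ∈ FIRST, also for every t ∈ FOLLOW(S) = {$}.
None of these place a production in M[S, false].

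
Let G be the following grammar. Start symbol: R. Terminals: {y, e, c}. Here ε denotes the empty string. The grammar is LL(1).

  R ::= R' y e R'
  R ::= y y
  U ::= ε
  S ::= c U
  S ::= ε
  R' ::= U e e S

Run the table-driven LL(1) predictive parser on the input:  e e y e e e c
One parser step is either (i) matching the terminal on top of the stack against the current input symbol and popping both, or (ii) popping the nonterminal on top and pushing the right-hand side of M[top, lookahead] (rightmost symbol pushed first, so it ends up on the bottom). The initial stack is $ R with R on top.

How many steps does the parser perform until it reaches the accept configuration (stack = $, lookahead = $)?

15

      Stack             Input            Action
   1  $ R               e e y e e e c $  expand R ::= R' y e R'
   2  $ R' e y R'       e e y e e e c $  expand R' ::= U e e S
   3  $ R' e y S e e U  e e y e e e c $  expand U ::= ε
   4  $ R' e y S e e    e e y e e e c $  match e
   5  $ R' e y S e      e y e e e c $    match e
   6  $ R' e y S        y e e e c $      expand S ::= ε
   7  $ R' e y          y e e e c $      match y
   8  $ R' e            e e e c $        match e
   9  $ R'              e e c $          expand R' ::= U e e S
  10  $ S e e U         e e c $          expand U ::= ε
  11  $ S e e           e e c $          match e
  12  $ S e             e c $            match e
  13  $ S               c $              expand S ::= c U
  14  $ U c             c $              match c
  15  $ U               $                expand U ::= ε
Accept reached after 15 steps.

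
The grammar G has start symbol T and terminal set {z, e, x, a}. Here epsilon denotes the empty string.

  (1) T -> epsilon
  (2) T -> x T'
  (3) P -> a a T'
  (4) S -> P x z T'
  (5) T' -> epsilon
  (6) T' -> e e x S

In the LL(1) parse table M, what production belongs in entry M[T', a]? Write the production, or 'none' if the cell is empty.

FIRST(T): from T->epsilon we get {epsilon}; from T->x T' we get {x}. So FIRST(T) = {epsilon, x}.
FIRST(P): from P->a a T' we get {a}. So FIRST(P) = {a}.
FIRST(T'): from T'->epsilon we get {epsilon}; from T'->e e x S we get {e}. So FIRST(T') = {epsilon, e}.
FIRST(S): from S->P x z T' we get {a}. So FIRST(S) = {a}.
FOLLOW(T) includes $ since T is the start symbol.
FOLLOW(T): T appears on no right-hand side. Thus FOLLOW(T) = {$}.
FOLLOW(P): in S->P x z T', P is followed by x z T' with FIRST {x}. Thus FOLLOW(P) = {x}.
FOLLOW(S): in T'->e e x S, the suffix after S is empty, so FOLLOW(S) ⊇ FOLLOW(T') = {$, x}. Thus FOLLOW(S) = {$, x}.
FOLLOW(T'): in T->x T', the suffix after T' is empty, so FOLLOW(T') ⊇ FOLLOW(T) = {$}; in P->a a T', the suffix after T' is empty, so FOLLOW(T') ⊇ FOLLOW(P) = {x}; in S->P x z T', the suffix after T' is empty, so FOLLOW(T') ⊇ FOLLOW(S) = {$, x}. Thus FOLLOW(T') = {$, x}.
For T' -> epsilon: FIRST(epsilon) = {epsilon}, so it goes in M[T', t] for t ∈ {}; since epsilon ∈ FIRST, also for every t ∈ FOLLOW(T') = {$, x}.
For T' -> e e x S: FIRST(e e x S) = {e}, so it goes in M[T', t] for t ∈ {e}.
None of these place a production in M[T', a].

none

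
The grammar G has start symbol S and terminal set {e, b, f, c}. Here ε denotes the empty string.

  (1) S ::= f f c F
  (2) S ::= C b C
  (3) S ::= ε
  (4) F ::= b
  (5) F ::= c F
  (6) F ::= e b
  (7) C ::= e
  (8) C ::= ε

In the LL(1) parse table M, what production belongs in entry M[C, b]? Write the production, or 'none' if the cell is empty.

FIRST(F) = {b, c, e}
FIRST(C) = {ε, e}
FIRST(S) = {ε, b, e, f}  (via C b C)
FOLLOW(S) includes $ since S is the start symbol.
FOLLOW(S): S appears on no right-hand side. Thus FOLLOW(S) = {$}.
FOLLOW(C): in S::=C b C (occurrence 1), C is followed by b C with FIRST {b}; in S::=C b C (occurrence 2), the suffix after C is empty, so FOLLOW(C) ⊇ FOLLOW(S) = {$}. Thus FOLLOW(C) = {$, b}.
For C ::= e: FIRST(e) = {e}, so it goes in M[C, t] for t ∈ {e}.
For C ::= ε: FIRST(ε) = {ε}, so it goes in M[C, t] for t ∈ {}; since ε ∈ FIRST, also for every t ∈ FOLLOW(C) = {$, b}.

C ::= ε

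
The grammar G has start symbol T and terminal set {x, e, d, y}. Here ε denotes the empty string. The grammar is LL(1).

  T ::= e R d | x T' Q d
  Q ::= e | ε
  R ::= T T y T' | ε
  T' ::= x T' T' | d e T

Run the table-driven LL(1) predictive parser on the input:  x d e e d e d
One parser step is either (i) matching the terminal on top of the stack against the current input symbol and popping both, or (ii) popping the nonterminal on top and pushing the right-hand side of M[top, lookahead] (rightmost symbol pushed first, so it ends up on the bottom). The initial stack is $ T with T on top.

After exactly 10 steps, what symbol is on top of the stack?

      Stack        Input            Action
   1  $ T          x d e e d e d $  expand T ::= x T' Q d
   2  $ d Q T' x   x d e e d e d $  match x
   3  $ d Q T'     d e e d e d $    expand T' ::= d e T
   4  $ d Q T e d  d e e d e d $    match d
   5  $ d Q T e    e e d e d $      match e
   6  $ d Q T      e d e d $        expand T ::= e R d
   7  $ d Q d R e  e d e d $        match e
   8  $ d Q d R    d e d $          expand R ::= ε
   9  $ d Q d      d e d $          match d
  10  $ d Q        e d $            expand Q ::= e
Stack after step 10: $ d e (top = e).

e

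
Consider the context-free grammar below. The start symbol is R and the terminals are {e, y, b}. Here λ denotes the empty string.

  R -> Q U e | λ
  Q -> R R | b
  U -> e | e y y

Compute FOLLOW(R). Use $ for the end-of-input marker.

{$, b, e}

FIRST(U) = {e}
FIRST(R) = {λ, b, e}  (via Q U e)
FIRST(Q) = {λ, b, e}  (via R R)
FOLLOW(R) includes $ since R is the start symbol.
FOLLOW(Q): in R->Q U e, Q is followed by U e with FIRST {e}. Thus FOLLOW(Q) = {e}.
FOLLOW(R): in Q->R R (occurrence 1), R is followed by R with FIRST {λ, b, e}; in Q->R R (occurrence 1), the suffix after R is nullable, so FOLLOW(R) ⊇ FOLLOW(Q) = {e}; in Q->R R (occurrence 2), the suffix after R is empty, so FOLLOW(R) ⊇ FOLLOW(Q) = {e}. Thus FOLLOW(R) = {$, b, e}.
FOLLOW(U): in R->Q U e, U is followed by e with FIRST {e}. Thus FOLLOW(U) = {e}.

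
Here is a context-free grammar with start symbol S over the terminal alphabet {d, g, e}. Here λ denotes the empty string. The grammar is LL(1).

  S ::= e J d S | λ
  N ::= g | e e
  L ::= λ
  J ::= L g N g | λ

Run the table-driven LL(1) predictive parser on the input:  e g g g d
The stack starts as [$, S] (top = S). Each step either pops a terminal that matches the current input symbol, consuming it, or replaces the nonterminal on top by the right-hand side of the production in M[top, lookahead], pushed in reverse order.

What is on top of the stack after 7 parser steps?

step 1: stack=$ S  input=e g g g d $  — expand S ::= e J d S
step 2: stack=$ S d J e  input=e g g g d $  — match e
step 3: stack=$ S d J  input=g g g d $  — expand J ::= L g N g
step 4: stack=$ S d g N g L  input=g g g d $  — expand L ::= λ
step 5: stack=$ S d g N g  input=g g g d $  — match g
step 6: stack=$ S d g N  input=g g d $  — expand N ::= g
step 7: stack=$ S d g g  input=g g d $  — match g
Stack after step 7: $ S d g (top = g).

g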